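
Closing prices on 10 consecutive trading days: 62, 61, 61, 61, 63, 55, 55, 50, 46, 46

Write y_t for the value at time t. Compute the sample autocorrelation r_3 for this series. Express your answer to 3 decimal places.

0.083

Mean ȳ = (62 + 61 + 61 + 61 + 63 + 55 + 55 + 50 + 46 + 46)/10 = 56.0000
Numerator Σ_{t=1}^{7}(y_t−ȳ)(y_{t+3}−ȳ) = 33.0000
Denominator Σ(y_t−ȳ)² = 398.0000
r_3 = 33.0000 / 398.0000 = 0.083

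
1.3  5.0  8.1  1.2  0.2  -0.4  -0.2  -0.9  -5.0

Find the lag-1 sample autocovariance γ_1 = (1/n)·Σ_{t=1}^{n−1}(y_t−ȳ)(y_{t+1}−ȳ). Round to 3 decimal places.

Mean ȳ = (1.3 + 5.0 + 8.1 + 1.2 + 0.2 − 0.4 − 0.2 − 0.9 − 5.0)/9 = 1.0333
Σ_{t=1}^{8}(y_t−ȳ)(y_{t+1}−ȳ) = 47.1389
γ_1 = 47.1389 / 9 = 5.238

5.238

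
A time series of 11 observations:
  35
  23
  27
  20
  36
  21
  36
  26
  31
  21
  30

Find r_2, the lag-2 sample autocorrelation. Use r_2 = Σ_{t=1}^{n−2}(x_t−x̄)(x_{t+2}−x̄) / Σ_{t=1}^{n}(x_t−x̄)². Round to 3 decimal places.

0.532

Mean x̄ = (35 + 23 + 27 + 20 + 36 + 21 + 36 + 26 + 31 + 21 + 30)/11 = 27.8182
Numerator Σ_{t=1}^{9}(x_t−x̄)(x_{t+2}−x̄) = 203.1157
Denominator Σ(x_t−x̄)² = 381.6364
r_2 = 203.1157 / 381.6364 = 0.532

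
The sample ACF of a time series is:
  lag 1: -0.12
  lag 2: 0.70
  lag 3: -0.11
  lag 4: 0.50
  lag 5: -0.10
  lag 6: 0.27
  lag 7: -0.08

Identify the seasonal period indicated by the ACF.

2

The largest autocorrelation is r_2 = 0.70, with weaker echoes at lags 4 (0.50) and 6 (0.27); the remaining lags stay at or below -0.08.
The dominant spike at lag 2 indicates a seasonal period of 2.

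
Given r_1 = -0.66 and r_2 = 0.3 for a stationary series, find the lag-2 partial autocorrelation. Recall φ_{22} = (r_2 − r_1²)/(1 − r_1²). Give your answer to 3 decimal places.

φ_{22} = (r_2 − r_1²) / (1 − r_1²)
r_1² = (-0.66)² = 0.4356
Numerator = 0.3 − 0.4356 = -0.1356; denominator = 1 − 0.4356 = 0.5644
φ_{22} = -0.1356 / 0.5644 = -0.240

-0.240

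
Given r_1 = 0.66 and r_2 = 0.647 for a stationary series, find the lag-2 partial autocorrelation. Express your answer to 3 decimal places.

φ_{22} = (r_2 − r_1²) / (1 − r_1²)
r_1² = (0.66)² = 0.4356
Numerator = 0.647 − 0.4356 = 0.2114; denominator = 1 − 0.4356 = 0.5644
φ_{22} = 0.2114 / 0.5644 = 0.375

0.375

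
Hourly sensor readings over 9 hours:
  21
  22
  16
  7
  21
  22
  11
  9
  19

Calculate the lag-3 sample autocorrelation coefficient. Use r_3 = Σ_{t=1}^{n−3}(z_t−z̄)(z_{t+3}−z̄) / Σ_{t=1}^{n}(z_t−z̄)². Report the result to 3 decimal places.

0.041

Mean z̄ = (21 + 22 + 16 + 7 + 21 + 22 + 11 + 9 + 19)/9 = 16.4444
Σ(z_t−z̄)(z_{t+3}−z̄) = (-43.0247) + (25.3086) + (-2.4691) + (51.4198) + (-33.9136) + (14.1975) = 11.5185
Denominator Σ(z_t−z̄)² = 284.2222
r_3 = 11.5185 / 284.2222 = 0.041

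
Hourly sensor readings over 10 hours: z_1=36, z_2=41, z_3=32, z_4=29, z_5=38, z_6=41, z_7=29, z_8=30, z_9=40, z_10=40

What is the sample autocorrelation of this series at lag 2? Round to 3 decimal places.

-0.773

Mean z̄ = (36 + 41 + 32 + 29 + 38 + 41 + 29 + 30 + 40 + 40)/10 = 35.6000
Numerator Σ_{t=1}^{8}(z_t−z̄)(z_{t+2}−z̄) = -181.1200
Denominator Σ(z_t−z̄)² = 234.4000
r_2 = -181.1200 / 234.4000 = -0.773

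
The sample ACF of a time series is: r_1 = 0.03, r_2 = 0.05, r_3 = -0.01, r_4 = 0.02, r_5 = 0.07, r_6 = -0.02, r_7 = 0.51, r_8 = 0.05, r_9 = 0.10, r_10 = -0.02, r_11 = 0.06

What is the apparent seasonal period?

7

The largest autocorrelation is r_7 = 0.51; the remaining lags stay at or below 0.10.
The dominant spike at lag 7 indicates a seasonal period of 7.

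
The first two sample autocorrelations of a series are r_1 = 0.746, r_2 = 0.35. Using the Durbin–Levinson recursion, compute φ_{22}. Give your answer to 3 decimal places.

φ_{22} = (r_2 − r_1²) / (1 − r_1²)
r_1² = (0.746)² = 0.556516
Numerator = 0.35 − 0.5565 = -0.2065; denominator = 1 − 0.5565 = 0.4435
φ_{22} = -0.2065 / 0.4435 = -0.466

-0.466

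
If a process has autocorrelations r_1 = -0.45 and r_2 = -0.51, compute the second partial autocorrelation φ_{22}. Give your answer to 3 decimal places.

φ_{22} = (r_2 − r_1²) / (1 − r_1²)
r_1² = (-0.45)² = 0.2025
Numerator = -0.51 − 0.2025 = -0.7125; denominator = 1 − 0.2025 = 0.7975
φ_{22} = -0.7125 / 0.7975 = -0.893

-0.893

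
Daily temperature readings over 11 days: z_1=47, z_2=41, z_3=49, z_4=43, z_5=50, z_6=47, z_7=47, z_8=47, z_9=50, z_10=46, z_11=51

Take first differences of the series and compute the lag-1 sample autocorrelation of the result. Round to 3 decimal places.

-0.797

First differences Δz: -6, 8, -6, 7, -3, 0, 0, 3, -4, 5
Mean of differences = 0.4000
Numerator Σ(Δz_t−Δz̄)(Δz_{t+1}−Δz̄) = -193.1600
Denominator Σ(Δz_t−Δz̄)² = 242.4000
r_1(Δz) = -193.1600 / 242.4000 = -0.797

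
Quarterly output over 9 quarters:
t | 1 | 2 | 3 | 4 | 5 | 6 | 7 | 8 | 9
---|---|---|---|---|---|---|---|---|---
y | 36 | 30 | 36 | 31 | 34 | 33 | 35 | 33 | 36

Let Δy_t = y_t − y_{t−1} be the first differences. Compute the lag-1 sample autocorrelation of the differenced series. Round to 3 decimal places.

-0.774

First differences Δy: -6, 6, -5, 3, -1, 2, -2, 3
Mean of differences = 0.0000
Numerator Σ(Δy_t−Δȳ)(Δy_{t+1}−Δȳ) = -96.0000
Denominator Σ(Δy_t−Δȳ)² = 124.0000
r_1(Δy) = -96.0000 / 124.0000 = -0.774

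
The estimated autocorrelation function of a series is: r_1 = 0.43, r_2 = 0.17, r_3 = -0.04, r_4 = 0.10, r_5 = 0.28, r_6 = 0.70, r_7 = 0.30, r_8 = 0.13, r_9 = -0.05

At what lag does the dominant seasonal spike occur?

6

The largest autocorrelation is r_6 = 0.70; the remaining lags stay at or below 0.43. The elevated value at lag 1 (0.43), dropping to 0.17 at lag 2, reflects decaying short-term dependence rather than seasonality.
The dominant spike at lag 6 indicates a seasonal period of 6.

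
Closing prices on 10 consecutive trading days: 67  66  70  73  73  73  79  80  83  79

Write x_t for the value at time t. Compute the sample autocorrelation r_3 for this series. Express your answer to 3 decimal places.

Mean x̄ = (67 + 66 + 70 + 73 + 73 + 73 + 79 + 80 + 83 + 79)/10 = 74.3000
Σ(x_t−x̄)(x_{t+3}−x̄) = (9.4900) + (10.7900) + (5.5900) + (-6.1100) + (-7.4100) + (-11.3100) + (22.0900) = 23.1300
Denominator Σ(x_t−x̄)² = 298.1000
r_3 = 23.1300 / 298.1000 = 0.078

0.078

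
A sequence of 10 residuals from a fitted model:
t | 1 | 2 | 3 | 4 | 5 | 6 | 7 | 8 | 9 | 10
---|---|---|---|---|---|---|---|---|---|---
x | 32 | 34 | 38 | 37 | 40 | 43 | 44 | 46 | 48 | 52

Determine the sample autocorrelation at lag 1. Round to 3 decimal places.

0.635

Mean x̄ = (32 + 34 + 38 + 37 + 40 + 43 + 44 + 46 + 48 + 52)/10 = 41.4000
Numerator Σ_{t=1}^{9}(x_t−x̄)(x_{t+1}−x̄) = 230.0400
Denominator Σ(x_t−x̄)² = 362.4000
r_1 = 230.0400 / 362.4000 = 0.635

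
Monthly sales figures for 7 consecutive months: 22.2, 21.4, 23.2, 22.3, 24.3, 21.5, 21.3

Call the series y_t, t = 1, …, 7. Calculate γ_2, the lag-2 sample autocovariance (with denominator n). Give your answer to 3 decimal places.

Mean ȳ = (22.2 + 21.4 + 23.2 + 22.3 + 24.3 + 21.5 + 21.3)/7 = 22.3143
Deviations: -0.1143, -0.9143, 0.8857, -0.0143, 1.9857, -0.8143, -1.0143
Σ_{t=1}^{5}(y_t−ȳ)(y_{t+2}−ȳ) = -0.3318
γ_2 = -0.3318 / 7 = -0.047

-0.047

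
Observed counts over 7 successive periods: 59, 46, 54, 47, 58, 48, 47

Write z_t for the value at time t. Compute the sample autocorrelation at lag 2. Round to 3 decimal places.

0.251

Mean z̄ = (59 + 46 + 54 + 47 + 58 + 48 + 47)/7 = 51.2857
Σ(z_t−z̄)(z_{t+2}−z̄) = (20.9388) + (22.6531) + (18.2245) + (14.0816) + (-28.7755) = 47.1224
Denominator Σ(z_t−z̄)² = 187.4286
r_2 = 47.1224 / 187.4286 = 0.251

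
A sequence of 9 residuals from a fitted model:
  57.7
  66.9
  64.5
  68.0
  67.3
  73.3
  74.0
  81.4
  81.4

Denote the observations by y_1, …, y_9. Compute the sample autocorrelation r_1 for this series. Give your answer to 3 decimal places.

Mean ȳ = (57.7 + 66.9 + 64.5 + 68.0 + 67.3 + 73.3 + 74.0 + 81.4 + 81.4)/9 = 70.5000
Numerator Σ_{t=1}^{8}(y_t−ȳ)(y_{t+1}−ȳ) = 248.4800
Denominator Σ(y_t−ȳ)² = 487.0000
r_1 = 248.4800 / 487.0000 = 0.510

0.510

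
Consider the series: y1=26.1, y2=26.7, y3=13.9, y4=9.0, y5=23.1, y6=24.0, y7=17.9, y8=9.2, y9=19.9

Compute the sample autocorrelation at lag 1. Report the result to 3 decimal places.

0.110

Mean ȳ = (26.1 + 26.7 + 13.9 + 9.0 + 23.1 + 24.0 + 17.9 + 9.2 + 19.9)/9 = 18.8667
Numerator Σ_{t=1}^{8}(y_t−ȳ)(y_{t+1}−ȳ) = 41.1156
Denominator Σ(y_t−ȳ)² = 375.4200
r_1 = 41.1156 / 375.4200 = 0.110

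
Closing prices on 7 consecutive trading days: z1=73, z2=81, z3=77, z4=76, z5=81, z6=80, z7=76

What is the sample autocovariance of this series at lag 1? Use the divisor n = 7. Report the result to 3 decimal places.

Mean z̄ = (73 + 81 + 77 + 76 + 81 + 80 + 76)/7 = 77.7143
Σ_{t=1}^{6}(z_t−z̄)(z_{t+1}−z̄) = -18.6531
γ_1 = -18.6531 / 7 = -2.665

-2.665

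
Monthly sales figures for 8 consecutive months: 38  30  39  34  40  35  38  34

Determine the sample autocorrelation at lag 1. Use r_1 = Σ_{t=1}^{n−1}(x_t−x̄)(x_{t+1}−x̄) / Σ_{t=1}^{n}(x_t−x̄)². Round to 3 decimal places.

-0.692

Mean x̄ = (38 + 30 + 39 + 34 + 40 + 35 + 38 + 34)/8 = 36.0000
Deviations from mean: 2.0000, -6.0000, 3.0000, -2.0000, 4.0000, -1.0000, 2.0000, -2.0000
Numerator Σ_{t=1}^{7}(x_t−x̄)(x_{t+1}−x̄) = -54.0000
Denominator Σ(x_t−x̄)² = 78.0000
r_1 = -54.0000 / 78.0000 = -0.692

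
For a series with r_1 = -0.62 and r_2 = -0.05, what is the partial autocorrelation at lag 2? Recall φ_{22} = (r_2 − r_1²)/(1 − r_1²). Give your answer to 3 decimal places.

φ_{22} = (r_2 − r_1²) / (1 − r_1²)
r_1² = (-0.62)² = 0.3844
Numerator = -0.05 − 0.3844 = -0.4344; denominator = 1 − 0.3844 = 0.6156
φ_{22} = -0.4344 / 0.6156 = -0.706

-0.706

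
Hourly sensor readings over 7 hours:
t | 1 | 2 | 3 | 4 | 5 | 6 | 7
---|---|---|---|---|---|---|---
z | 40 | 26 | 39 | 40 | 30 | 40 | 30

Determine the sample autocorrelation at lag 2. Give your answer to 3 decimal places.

0.023

Mean z̄ = (40 + 26 + 39 + 40 + 30 + 40 + 30)/7 = 35.0000
Numerator Σ_{t=1}^{5}(z_t−z̄)(z_{t+2}−z̄) = 5.0000
Denominator Σ(z_t−z̄)² = 222.0000
r_2 = 5.0000 / 222.0000 = 0.023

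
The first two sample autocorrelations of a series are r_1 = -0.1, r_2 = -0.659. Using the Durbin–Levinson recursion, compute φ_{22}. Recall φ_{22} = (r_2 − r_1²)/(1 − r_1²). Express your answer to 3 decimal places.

φ_{22} = (r_2 − r_1²) / (1 − r_1²)
r_1² = (-0.1)² = 0.01
Numerator = -0.659 − 0.0100 = -0.6690; denominator = 1 − 0.0100 = 0.9900
φ_{22} = -0.6690 / 0.9900 = -0.676

-0.676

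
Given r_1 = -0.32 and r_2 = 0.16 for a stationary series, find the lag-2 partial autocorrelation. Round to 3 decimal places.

0.064

φ_{22} = (r_2 − r_1²) / (1 − r_1²)
r_1² = (-0.32)² = 0.1024
Numerator = 0.16 − 0.1024 = 0.0576; denominator = 1 − 0.1024 = 0.8976
φ_{22} = 0.0576 / 0.8976 = 0.064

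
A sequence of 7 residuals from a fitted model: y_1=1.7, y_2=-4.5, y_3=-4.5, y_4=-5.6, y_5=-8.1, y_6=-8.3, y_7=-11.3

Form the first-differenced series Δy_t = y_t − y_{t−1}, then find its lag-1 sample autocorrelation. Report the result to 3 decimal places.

-0.339

First differences Δy: -6.2, 0.0, -1.1, -2.5, -0.2, -3.0
Mean of differences = -2.1667
Numerator Σ(Δy_t−Δȳ)(Δy_{t+1}−Δȳ) = -9.0778
Denominator Σ(Δy_t−Δȳ)² = 26.7733
r_1(Δy) = -9.0778 / 26.7733 = -0.339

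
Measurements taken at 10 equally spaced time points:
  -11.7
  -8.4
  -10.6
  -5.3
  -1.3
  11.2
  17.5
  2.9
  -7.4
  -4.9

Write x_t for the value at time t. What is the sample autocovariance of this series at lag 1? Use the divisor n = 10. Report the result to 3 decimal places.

Mean x̄ = (-11.7 − 8.4 − 10.6 − 5.3 − 1.3 + 11.2 + 17.5 + 2.9 − 7.4 − 4.9)/10 = -1.8000
Σ_{t=1}^{9}(x_t−x̄)(x_{t+1}−x̄) = 491.6200
γ_1 = 491.6200 / 10 = 49.162

49.162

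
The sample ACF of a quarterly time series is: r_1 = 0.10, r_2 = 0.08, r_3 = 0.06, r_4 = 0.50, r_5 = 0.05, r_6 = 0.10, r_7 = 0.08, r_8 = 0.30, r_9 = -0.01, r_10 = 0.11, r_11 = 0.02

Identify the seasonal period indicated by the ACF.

The largest autocorrelation is r_4 = 0.50, with a weaker echo at lag 8 (0.30); the remaining lags stay at or below 0.11.
The dominant spike at lag 4 indicates a seasonal period of 4.

4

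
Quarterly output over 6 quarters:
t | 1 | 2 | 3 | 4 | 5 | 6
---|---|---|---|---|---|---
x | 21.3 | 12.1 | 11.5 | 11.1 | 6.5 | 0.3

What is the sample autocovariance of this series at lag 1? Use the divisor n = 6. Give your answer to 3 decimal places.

9.642

Mean x̄ = (21.3 + 12.1 + 11.5 + 11.1 + 6.5 + 0.3)/6 = 10.4667
Σ_{t=1}^{5}(x_t−x̄)(x_{t+1}−x̄) = 57.8522
γ_1 = 57.8522 / 6 = 9.642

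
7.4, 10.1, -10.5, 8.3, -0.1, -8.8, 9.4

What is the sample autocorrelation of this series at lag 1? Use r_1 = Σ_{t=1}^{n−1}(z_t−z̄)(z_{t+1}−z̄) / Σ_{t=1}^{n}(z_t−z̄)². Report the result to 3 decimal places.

-0.438

Mean z̄ = (7.4 + 10.1 − 10.5 + 8.3 − 0.1 − 8.8 + 9.4)/7 = 2.2571
Deviations from mean: 5.1429, 7.8429, -12.7571, 6.0429, -2.3571, -11.0571, 7.1429
Σ(z_t−z̄)(z_{t+1}−z̄) = (40.3347) + (-100.0524) + (-77.0896) + (-14.2439) + (26.0633) + (-78.9796) = -203.9676
Denominator Σ(z_t−z̄)² = 466.0571
r_1 = -203.9676 / 466.0571 = -0.438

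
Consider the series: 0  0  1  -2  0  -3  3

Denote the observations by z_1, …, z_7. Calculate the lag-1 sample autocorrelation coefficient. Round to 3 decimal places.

Mean z̄ = (0 + 0 + 1 − 2 + 0 − 3 + 3)/7 = -0.1429
Deviations from mean: 0.1429, 0.1429, 1.1429, -1.8571, 0.1429, -2.8571, 3.1429
Σ(z_t−z̄)(z_{t+1}−z̄) = (0.0204) + (0.1633) + (-2.1224) + (-0.2653) + (-0.4082) + (-8.9796) = -11.5918
Denominator Σ(z_t−z̄)² = 22.8571
r_1 = -11.5918 / 22.8571 = -0.507

-0.507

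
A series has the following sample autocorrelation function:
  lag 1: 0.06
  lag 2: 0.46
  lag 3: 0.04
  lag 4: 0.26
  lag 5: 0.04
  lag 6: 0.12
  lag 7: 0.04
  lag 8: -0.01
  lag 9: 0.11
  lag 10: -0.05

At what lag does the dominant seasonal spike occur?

2

The largest autocorrelation is r_2 = 0.46, with a weaker echo at lag 4 (0.26); the remaining lags stay at or below 0.12.
The dominant spike at lag 2 indicates a seasonal period of 2.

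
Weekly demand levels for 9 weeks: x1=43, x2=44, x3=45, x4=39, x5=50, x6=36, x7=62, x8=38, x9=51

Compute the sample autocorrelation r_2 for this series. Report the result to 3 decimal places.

Mean x̄ = (43 + 44 + 45 + 39 + 50 + 36 + 62 + 38 + 51)/9 = 45.3333
Numerator Σ_{t=1}^{7}(x_t−x̄)(x_{t+2}−x̄) = 307.4444
Denominator Σ(x_t−x̄)² = 520.0000
r_2 = 307.4444 / 520.0000 = 0.591

0.591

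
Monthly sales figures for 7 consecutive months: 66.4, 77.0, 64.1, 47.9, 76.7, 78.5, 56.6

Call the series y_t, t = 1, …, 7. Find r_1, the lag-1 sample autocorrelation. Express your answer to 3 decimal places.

-0.211

Mean ȳ = (66.4 + 77.0 + 64.1 + 47.9 + 76.7 + 78.5 + 56.6)/7 = 66.7429
Numerator Σ_{t=1}^{6}(y_t−ȳ)(y_{t+1}−ȳ) = -170.6304
Denominator Σ(y_t−ȳ)² = 807.6171
r_1 = -170.6304 / 807.6171 = -0.211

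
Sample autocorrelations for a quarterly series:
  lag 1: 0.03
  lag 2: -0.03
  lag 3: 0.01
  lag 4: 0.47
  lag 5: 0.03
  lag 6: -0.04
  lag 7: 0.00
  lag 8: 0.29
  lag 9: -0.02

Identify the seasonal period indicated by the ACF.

The largest autocorrelation is r_4 = 0.47, with a weaker echo at lag 8 (0.29); the remaining lags stay at or below 0.03.
The dominant spike at lag 4 indicates a seasonal period of 4.

4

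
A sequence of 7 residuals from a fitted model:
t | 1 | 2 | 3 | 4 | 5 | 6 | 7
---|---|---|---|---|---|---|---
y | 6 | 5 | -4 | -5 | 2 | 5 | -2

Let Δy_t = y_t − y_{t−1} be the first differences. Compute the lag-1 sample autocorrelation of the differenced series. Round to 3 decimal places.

First differences Δy: -1, -9, -1, 7, 3, -7
Mean of differences = -1.3333
Numerator Σ(Δy_t−Δȳ)(Δy_{t+1}−Δȳ) = 9.2222
Denominator Σ(Δy_t−Δȳ)² = 179.3333
r_1(Δy) = 9.2222 / 179.3333 = 0.051

0.051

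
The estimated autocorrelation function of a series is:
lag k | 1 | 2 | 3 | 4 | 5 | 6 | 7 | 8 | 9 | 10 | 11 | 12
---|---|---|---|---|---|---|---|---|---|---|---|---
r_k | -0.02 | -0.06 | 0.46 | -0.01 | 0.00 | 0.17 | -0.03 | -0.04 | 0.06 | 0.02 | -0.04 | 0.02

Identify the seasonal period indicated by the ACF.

The largest autocorrelation is r_3 = 0.46, with a weaker echo at lag 6 (0.17); the remaining lags stay at or below 0.06.
The dominant spike at lag 3 indicates a seasonal period of 3.

3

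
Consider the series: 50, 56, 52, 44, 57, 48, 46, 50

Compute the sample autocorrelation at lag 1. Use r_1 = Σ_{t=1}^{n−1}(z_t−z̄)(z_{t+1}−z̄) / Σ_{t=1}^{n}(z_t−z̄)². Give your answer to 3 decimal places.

Mean z̄ = (50 + 56 + 52 + 44 + 57 + 48 + 46 + 50)/8 = 50.3750
Deviations from mean: -0.3750, 5.6250, 1.6250, -6.3750, 6.6250, -2.3750, -4.3750, -0.3750
Numerator Σ_{t=1}^{7}(z_t−z̄)(z_{t+1}−z̄) = -49.2656
Denominator Σ(z_t−z̄)² = 143.8750
r_1 = -49.2656 / 143.8750 = -0.342

-0.342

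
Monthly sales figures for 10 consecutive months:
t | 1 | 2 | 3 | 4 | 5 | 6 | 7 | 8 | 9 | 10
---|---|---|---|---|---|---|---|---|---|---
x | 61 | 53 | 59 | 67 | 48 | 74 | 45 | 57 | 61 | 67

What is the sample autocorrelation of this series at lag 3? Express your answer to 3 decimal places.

-0.125

Mean x̄ = (61 + 53 + 59 + 67 + 48 + 74 + 45 + 57 + 61 + 67)/10 = 59.2000
Numerator Σ_{t=1}^{7}(x_t−x̄)(x_{t+3}−x̄) = -89.7200
Denominator Σ(x_t−x̄)² = 717.6000
r_3 = -89.7200 / 717.6000 = -0.125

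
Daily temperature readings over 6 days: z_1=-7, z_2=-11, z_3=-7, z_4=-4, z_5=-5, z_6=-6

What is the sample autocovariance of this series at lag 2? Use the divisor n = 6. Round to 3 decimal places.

-1.704

Mean z̄ = (-7 − 11 − 7 − 4 − 5 − 6)/6 = -6.6667
Deviations: -0.3333, -4.3333, -0.3333, 2.6667, 1.6667, 0.6667
Σ_{t=1}^{4}(z_t−z̄)(z_{t+2}−z̄) = -10.2222
γ_2 = -10.2222 / 6 = -1.704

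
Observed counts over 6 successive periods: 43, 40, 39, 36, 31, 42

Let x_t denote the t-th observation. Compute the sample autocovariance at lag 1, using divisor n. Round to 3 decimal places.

Mean x̄ = (43 + 40 + 39 + 36 + 31 + 42)/6 = 38.5000
Deviations: 4.5000, 1.5000, 0.5000, -2.5000, -7.5000, 3.5000
Σ_{t=1}^{5}(x_t−x̄)(x_{t+1}−x̄) = -1.2500
γ_1 = -1.2500 / 6 = -0.208

-0.208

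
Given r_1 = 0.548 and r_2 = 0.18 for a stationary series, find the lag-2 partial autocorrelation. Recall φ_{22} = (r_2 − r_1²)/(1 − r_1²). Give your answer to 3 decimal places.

-0.172

φ_{22} = (r_2 − r_1²) / (1 − r_1²)
r_1² = (0.548)² = 0.300304
Numerator = 0.18 − 0.3003 = -0.1203; denominator = 1 − 0.3003 = 0.6997
φ_{22} = -0.1203 / 0.6997 = -0.172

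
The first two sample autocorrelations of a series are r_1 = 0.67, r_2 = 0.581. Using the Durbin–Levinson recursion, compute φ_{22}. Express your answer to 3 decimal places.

φ_{22} = (r_2 − r_1²) / (1 − r_1²)
r_1² = (0.67)² = 0.4489
Numerator = 0.581 − 0.4489 = 0.1321; denominator = 1 − 0.4489 = 0.5511
φ_{22} = 0.1321 / 0.5511 = 0.240

0.240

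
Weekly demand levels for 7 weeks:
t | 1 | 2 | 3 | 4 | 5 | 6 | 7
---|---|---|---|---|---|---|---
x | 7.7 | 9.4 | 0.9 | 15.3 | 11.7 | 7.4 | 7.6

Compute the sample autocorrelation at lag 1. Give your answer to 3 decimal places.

-0.341

Mean x̄ = (7.7 + 9.4 + 0.9 + 15.3 + 11.7 + 7.4 + 7.6)/7 = 8.5714
Deviations from mean: -0.8714, 0.8286, -7.6714, 6.7286, 3.1286, -1.1714, -0.9714
Σ(x_t−x̄)(x_{t+1}−x̄) = (-0.7220) + (-6.3563) + (-51.6178) + (21.0508) + (-3.6649) + (1.1380) = -40.1722
Denominator Σ(x_t−x̄)² = 117.6743
r_1 = -40.1722 / 117.6743 = -0.341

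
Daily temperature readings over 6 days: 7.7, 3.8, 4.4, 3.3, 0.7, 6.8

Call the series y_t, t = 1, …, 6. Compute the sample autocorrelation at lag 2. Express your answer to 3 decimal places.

Mean ȳ = (7.7 + 3.8 + 4.4 + 3.3 + 0.7 + 6.8)/6 = 4.4500
Deviations from mean: 3.2500, -0.6500, -0.0500, -1.1500, -3.7500, 2.3500
Σ(y_t−ȳ)(y_{t+2}−ȳ) = (-0.1625) + (0.7475) + (0.1875) + (-2.7025) = -1.9300
Denominator Σ(y_t−ȳ)² = 31.8950
r_2 = -1.9300 / 31.8950 = -0.061

-0.061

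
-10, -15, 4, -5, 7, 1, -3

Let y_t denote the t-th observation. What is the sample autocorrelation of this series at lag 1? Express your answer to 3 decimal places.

0.017

Mean ȳ = (-10 − 15 + 4 − 5 + 7 + 1 − 3)/7 = -3.0000
Deviations from mean: -7.0000, -12.0000, 7.0000, -2.0000, 10.0000, 4.0000, 0.0000
Numerator Σ_{t=1}^{6}(y_t−ȳ)(y_{t+1}−ȳ) = 6.0000
Denominator Σ(y_t−ȳ)² = 362.0000
r_1 = 6.0000 / 362.0000 = 0.017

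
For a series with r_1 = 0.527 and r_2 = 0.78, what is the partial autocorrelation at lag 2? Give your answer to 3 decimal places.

φ_{22} = (r_2 − r_1²) / (1 − r_1²)
r_1² = (0.527)² = 0.277729
Numerator = 0.78 − 0.2777 = 0.5023; denominator = 1 − 0.2777 = 0.7223
φ_{22} = 0.5023 / 0.7223 = 0.695

0.695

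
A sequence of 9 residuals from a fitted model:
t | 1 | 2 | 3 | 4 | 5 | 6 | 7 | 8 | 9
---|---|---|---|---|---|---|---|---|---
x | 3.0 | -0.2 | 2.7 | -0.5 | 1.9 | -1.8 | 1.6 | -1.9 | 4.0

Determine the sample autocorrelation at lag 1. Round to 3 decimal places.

Mean x̄ = (3.0 − 0.2 + 2.7 − 0.5 + 1.9 − 1.8 + 1.6 − 1.9 + 4.0)/9 = 0.9778
Numerator Σ_{t=1}^{8}(x_t−x̄)(x_{t+1}−x̄) = -23.0960
Denominator Σ(x_t−x̄)² = 36.9956
r_1 = -23.0960 / 36.9956 = -0.624

-0.624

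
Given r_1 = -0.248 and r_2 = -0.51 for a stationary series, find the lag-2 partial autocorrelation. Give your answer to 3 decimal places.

-0.609

φ_{22} = (r_2 − r_1²) / (1 − r_1²)
r_1² = (-0.248)² = 0.061504
Numerator = -0.51 − 0.0615 = -0.5715; denominator = 1 − 0.0615 = 0.9385
φ_{22} = -0.5715 / 0.9385 = -0.609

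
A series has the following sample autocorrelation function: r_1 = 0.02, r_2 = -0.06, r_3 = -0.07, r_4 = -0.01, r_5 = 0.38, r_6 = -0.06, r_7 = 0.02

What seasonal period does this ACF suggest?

5

The largest autocorrelation is r_5 = 0.38; the remaining lags stay at or below 0.02.
The dominant spike at lag 5 indicates a seasonal period of 5.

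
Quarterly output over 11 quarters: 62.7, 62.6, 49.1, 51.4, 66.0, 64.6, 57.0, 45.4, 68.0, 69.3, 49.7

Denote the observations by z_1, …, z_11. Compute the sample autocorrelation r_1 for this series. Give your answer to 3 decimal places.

Mean z̄ = (62.7 + 62.6 + 49.1 + 51.4 + 66.0 + 64.6 + 57.0 + 45.4 + 68.0 + 69.3 + 49.7)/11 = 58.7091
Numerator Σ_{t=1}^{10}(z_t−z̄)(z_{t+1}−z̄) = -69.9564
Denominator Σ(z_t−z̄)² = 724.3891
r_1 = -69.9564 / 724.3891 = -0.097

-0.097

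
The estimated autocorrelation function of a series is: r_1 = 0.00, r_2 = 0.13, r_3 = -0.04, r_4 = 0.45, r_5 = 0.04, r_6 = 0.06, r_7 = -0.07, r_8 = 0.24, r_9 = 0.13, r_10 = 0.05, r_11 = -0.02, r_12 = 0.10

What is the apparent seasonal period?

4

The largest autocorrelation is r_4 = 0.45, with a weaker echo at lag 8 (0.24); the remaining lags stay at or below 0.13.
The dominant spike at lag 4 indicates a seasonal period of 4.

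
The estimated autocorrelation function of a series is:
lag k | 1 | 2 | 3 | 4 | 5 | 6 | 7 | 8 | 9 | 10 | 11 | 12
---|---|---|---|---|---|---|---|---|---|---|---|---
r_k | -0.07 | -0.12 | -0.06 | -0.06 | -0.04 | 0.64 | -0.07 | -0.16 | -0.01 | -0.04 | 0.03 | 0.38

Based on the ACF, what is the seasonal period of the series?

6

The largest autocorrelation is r_6 = 0.64, with a weaker echo at lag 12 (0.38); the remaining lags stay at or below 0.03.
The dominant spike at lag 6 indicates a seasonal period of 6.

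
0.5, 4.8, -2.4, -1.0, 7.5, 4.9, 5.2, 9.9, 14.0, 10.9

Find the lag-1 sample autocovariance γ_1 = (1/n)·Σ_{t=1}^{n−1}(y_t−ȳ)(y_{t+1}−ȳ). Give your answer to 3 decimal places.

12.826

Mean ȳ = (0.5 + 4.8 − 2.4 − 1.0 + 7.5 + 4.9 + 5.2 + 9.9 + 14.0 + 10.9)/10 = 5.4300
Σ_{t=1}^{9}(y_t−ȳ)(y_{t+1}−ȳ) = 128.2581
γ_1 = 128.2581 / 10 = 12.826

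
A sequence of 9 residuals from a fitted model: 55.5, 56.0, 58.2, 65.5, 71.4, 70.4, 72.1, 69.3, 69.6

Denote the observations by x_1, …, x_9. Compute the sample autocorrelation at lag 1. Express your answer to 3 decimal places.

Mean x̄ = (55.5 + 56.0 + 58.2 + 65.5 + 71.4 + 70.4 + 72.1 + 69.3 + 69.6)/9 = 65.3333
Numerator Σ_{t=1}^{8}(x_t−x̄)(x_{t+1}−x̄) = 266.9656
Denominator Σ(x_t−x̄)² = 376.9200
r_1 = 266.9656 / 376.9200 = 0.708

0.708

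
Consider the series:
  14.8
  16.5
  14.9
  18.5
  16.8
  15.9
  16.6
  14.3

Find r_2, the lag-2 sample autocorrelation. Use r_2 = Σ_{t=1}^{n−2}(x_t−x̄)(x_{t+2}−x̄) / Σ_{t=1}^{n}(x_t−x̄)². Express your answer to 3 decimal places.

0.154

Mean x̄ = (14.8 + 16.5 + 14.9 + 18.5 + 16.8 + 15.9 + 16.6 + 14.3)/8 = 16.0375
Deviations from mean: -1.2375, 0.4625, -1.1375, 2.4625, 0.7625, -0.1375, 0.5625, -1.7375
Numerator Σ_{t=1}^{6}(x_t−x̄)(x_{t+2}−x̄) = 2.0084
Denominator Σ(x_t−x̄)² = 13.0388
r_2 = 2.0084 / 13.0388 = 0.154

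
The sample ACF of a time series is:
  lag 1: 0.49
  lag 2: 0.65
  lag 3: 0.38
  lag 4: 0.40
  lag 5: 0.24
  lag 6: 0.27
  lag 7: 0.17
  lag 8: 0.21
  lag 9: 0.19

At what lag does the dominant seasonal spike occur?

The largest autocorrelation is r_2 = 0.65; the remaining lags stay at or below 0.49.
The dominant spike at lag 2 indicates a seasonal period of 2.

2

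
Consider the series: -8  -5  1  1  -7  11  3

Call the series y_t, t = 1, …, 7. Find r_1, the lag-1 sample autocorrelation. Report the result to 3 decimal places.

Mean ȳ = (-8 − 5 + 1 + 1 − 7 + 11 + 3)/7 = -0.5714
Deviations from mean: -7.4286, -4.4286, 1.5714, 1.5714, -6.4286, 11.5714, 3.5714
Σ(y_t−ȳ)(y_{t+1}−ȳ) = (32.8980) + (-6.9592) + (2.4694) + (-10.1020) + (-74.3878) + (41.3265) = -14.7551
Denominator Σ(y_t−ȳ)² = 267.7143
r_1 = -14.7551 / 267.7143 = -0.055

-0.055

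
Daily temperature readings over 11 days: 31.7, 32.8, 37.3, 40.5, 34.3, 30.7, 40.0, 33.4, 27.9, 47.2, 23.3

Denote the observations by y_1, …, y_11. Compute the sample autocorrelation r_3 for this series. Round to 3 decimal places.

0.264

Mean ȳ = (31.7 + 32.8 + 37.3 + 40.5 + 34.3 + 30.7 + 40.0 + 33.4 + 27.9 + 47.2 + 23.3)/11 = 34.4636
Numerator Σ_{t=1}^{8}(y_t−ȳ)(y_{t+3}−ȳ) = 113.5988
Denominator Σ(y_t−ȳ)² = 430.7855
r_3 = 113.5988 / 430.7855 = 0.264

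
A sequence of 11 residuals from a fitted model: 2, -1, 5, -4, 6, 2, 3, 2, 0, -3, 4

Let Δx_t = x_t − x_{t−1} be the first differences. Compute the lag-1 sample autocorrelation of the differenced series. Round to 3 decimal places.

-0.719

First differences Δx: -3, 6, -9, 10, -4, 1, -1, -2, -3, 7
Mean of differences = 0.2000
Numerator Σ(Δx_t−Δx̄)(Δx_{t+1}−Δx̄) = -219.6400
Denominator Σ(Δx_t−Δx̄)² = 305.6000
r_1(Δx) = -219.6400 / 305.6000 = -0.719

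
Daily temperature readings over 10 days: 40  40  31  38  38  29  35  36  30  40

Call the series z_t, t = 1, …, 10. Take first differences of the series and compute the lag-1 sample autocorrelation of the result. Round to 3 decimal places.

First differences Δz: 0, -9, 7, 0, -9, 6, 1, -6, 10
Mean of differences = 0.0000
Numerator Σ(Δz_t−Δz̄)(Δz_{t+1}−Δz̄) = -177.0000
Denominator Σ(Δz_t−Δz̄)² = 384.0000
r_1(Δz) = -177.0000 / 384.0000 = -0.461

-0.461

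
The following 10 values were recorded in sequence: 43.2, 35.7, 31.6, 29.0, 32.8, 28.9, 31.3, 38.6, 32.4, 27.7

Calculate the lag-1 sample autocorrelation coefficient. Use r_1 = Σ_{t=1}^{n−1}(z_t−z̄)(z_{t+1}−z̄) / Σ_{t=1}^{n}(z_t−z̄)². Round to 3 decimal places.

Mean z̄ = (43.2 + 35.7 + 31.6 + 29.0 + 32.8 + 28.9 + 31.3 + 38.6 + 32.4 + 27.7)/10 = 33.1200
Numerator Σ_{t=1}^{9}(z_t−z̄)(z_{t+1}−z̄) = 28.6796
Denominator Σ(z_t−z̄)² = 208.6960
r_1 = 28.6796 / 208.6960 = 0.137

0.137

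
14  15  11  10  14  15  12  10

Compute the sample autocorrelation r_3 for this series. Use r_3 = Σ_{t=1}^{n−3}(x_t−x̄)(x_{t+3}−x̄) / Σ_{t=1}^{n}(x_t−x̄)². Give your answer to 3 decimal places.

Mean x̄ = (14 + 15 + 11 + 10 + 14 + 15 + 12 + 10)/8 = 12.6250
Deviations from mean: 1.3750, 2.3750, -1.6250, -2.6250, 1.3750, 2.3750, -0.6250, -2.6250
Numerator Σ_{t=1}^{5}(x_t−x̄)(x_{t+3}−x̄) = -6.1719
Denominator Σ(x_t−x̄)² = 31.8750
r_3 = -6.1719 / 31.8750 = -0.194

-0.194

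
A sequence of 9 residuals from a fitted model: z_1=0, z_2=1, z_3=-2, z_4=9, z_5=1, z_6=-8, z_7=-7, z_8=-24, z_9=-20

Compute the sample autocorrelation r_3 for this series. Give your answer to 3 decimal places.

Mean z̄ = (0 + 1 − 2 + 9 + 1 − 8 − 7 − 24 − 20)/9 = -5.5556
Numerator Σ_{t=1}^{6}(z_t−z̄)(z_{t+3}−z̄) = 8.5185
Denominator Σ(z_t−z̄)² = 898.2222
r_3 = 8.5185 / 898.2222 = 0.009

0.009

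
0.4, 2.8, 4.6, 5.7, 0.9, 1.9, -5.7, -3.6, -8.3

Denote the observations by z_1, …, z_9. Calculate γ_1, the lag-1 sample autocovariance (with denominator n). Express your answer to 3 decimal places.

Mean z̄ = (0.4 + 2.8 + 4.6 + 5.7 + 0.9 + 1.9 − 5.7 − 3.6 − 8.3)/9 = -0.1444
Σ_{t=1}^{8}(z_t−z̄)(z_{t+1}−z̄) = 87.5625
γ_1 = 87.5625 / 9 = 9.729

9.729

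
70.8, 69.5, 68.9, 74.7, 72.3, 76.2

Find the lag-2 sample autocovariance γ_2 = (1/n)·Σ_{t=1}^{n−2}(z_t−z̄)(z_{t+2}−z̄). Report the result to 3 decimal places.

1.233

Mean z̄ = (70.8 + 69.5 + 68.9 + 74.7 + 72.3 + 76.2)/6 = 72.0667
Deviations: -1.2667, -2.5667, -3.1667, 2.6333, 0.2333, 4.1333
Σ_{t=1}^{4}(z_t−z̄)(z_{t+2}−z̄) = 7.3978
γ_2 = 7.3978 / 6 = 1.233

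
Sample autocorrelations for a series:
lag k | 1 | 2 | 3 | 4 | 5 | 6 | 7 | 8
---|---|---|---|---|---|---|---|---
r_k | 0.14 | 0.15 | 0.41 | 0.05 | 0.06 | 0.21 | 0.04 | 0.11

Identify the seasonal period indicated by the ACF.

3

The largest autocorrelation is r_3 = 0.41, with a weaker echo at lag 6 (0.21); the remaining lags stay at or below 0.15.
The dominant spike at lag 3 indicates a seasonal period of 3.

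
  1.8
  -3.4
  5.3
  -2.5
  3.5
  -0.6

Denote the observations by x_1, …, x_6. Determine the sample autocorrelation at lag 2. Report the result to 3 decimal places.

Mean x̄ = (1.8 − 3.4 + 5.3 − 2.5 + 3.5 − 0.6)/6 = 0.6833
Deviations from mean: 1.1167, -4.0833, 4.6167, -3.1833, 2.8167, -1.2833
Σ(x_t−x̄)(x_{t+2}−x̄) = (5.1553) + (12.9986) + (13.0036) + (4.0853) = 35.2428
Denominator Σ(x_t−x̄)² = 58.9483
r_2 = 35.2428 / 58.9483 = 0.598

0.598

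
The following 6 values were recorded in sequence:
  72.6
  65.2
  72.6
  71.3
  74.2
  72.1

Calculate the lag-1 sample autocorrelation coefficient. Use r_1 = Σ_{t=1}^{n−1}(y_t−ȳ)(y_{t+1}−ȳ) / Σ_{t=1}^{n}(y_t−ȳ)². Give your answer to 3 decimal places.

Mean ȳ = (72.6 + 65.2 + 72.6 + 71.3 + 74.2 + 72.1)/6 = 71.3333
Numerator Σ_{t=1}^{5}(y_t−ȳ)(y_{t+1}−ȳ) = -13.4778
Denominator Σ(y_t−ȳ)² = 49.6333
r_1 = -13.4778 / 49.6333 = -0.272

-0.272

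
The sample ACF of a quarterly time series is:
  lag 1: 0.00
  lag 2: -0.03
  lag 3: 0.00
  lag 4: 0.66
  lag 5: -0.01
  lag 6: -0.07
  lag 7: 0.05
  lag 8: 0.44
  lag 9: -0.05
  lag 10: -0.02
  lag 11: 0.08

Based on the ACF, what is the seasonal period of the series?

The largest autocorrelation is r_4 = 0.66, with a weaker echo at lag 8 (0.44); the remaining lags stay at or below 0.08.
The dominant spike at lag 4 indicates a seasonal period of 4.

4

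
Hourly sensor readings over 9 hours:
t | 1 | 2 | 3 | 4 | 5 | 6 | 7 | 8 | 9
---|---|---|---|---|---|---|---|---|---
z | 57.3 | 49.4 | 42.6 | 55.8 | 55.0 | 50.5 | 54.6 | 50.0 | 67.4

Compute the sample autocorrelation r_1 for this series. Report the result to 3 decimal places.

Mean z̄ = (57.3 + 49.4 + 42.6 + 55.8 + 55.0 + 50.5 + 54.6 + 50.0 + 67.4)/9 = 53.6222
Numerator Σ_{t=1}^{8}(z_t−z̄)(z_{t+1}−z̄) = -50.7960
Denominator Σ(z_t−z̄)² = 373.1356
r_1 = -50.7960 / 373.1356 = -0.136

-0.136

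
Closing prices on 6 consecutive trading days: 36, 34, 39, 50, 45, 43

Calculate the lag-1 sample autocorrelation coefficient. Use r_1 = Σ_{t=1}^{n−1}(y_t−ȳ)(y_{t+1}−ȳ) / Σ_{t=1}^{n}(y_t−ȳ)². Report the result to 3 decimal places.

0.416

Mean ȳ = (36 + 34 + 39 + 50 + 45 + 43)/6 = 41.1667
Deviations from mean: -5.1667, -7.1667, -2.1667, 8.8333, 3.8333, 1.8333
Numerator Σ_{t=1}^{5}(y_t−ȳ)(y_{t+1}−ȳ) = 74.3056
Denominator Σ(y_t−ȳ)² = 178.8333
r_1 = 74.3056 / 178.8333 = 0.416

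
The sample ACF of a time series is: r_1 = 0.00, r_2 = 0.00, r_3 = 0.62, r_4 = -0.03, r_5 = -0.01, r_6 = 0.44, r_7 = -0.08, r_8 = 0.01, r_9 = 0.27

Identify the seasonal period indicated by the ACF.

The largest autocorrelation is r_3 = 0.62, with weaker echoes at lags 6 (0.44) and 9 (0.27); the remaining lags stay at or below 0.01.
The dominant spike at lag 3 indicates a seasonal period of 3.

3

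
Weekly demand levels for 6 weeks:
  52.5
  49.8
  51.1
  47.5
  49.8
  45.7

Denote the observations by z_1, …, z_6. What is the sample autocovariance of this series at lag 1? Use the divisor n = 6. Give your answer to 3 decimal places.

-0.592

Mean z̄ = (52.5 + 49.8 + 51.1 + 47.5 + 49.8 + 45.7)/6 = 49.4000
Deviations: 3.1000, 0.4000, 1.7000, -1.9000, 0.4000, -3.7000
Σ_{t=1}^{5}(z_t−z̄)(z_{t+1}−z̄) = -3.5500
γ_1 = -3.5500 / 6 = -0.592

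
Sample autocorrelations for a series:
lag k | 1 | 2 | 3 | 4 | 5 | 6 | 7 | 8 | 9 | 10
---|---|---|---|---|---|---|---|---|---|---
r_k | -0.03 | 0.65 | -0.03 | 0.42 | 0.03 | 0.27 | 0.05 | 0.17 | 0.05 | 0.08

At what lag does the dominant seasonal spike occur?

2

The largest autocorrelation is r_2 = 0.65, with weaker echoes at lags 4 (0.42), 6 (0.27) and 8 (0.17); the remaining lags stay at or below 0.08.
The dominant spike at lag 2 indicates a seasonal period of 2.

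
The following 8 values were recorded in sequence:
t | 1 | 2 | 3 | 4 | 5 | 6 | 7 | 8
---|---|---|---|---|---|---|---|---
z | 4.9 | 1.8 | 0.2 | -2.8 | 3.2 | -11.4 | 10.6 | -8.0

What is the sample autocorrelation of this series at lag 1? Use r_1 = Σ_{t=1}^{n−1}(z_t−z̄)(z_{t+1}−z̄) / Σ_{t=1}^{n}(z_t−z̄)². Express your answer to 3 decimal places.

Mean z̄ = (4.9 + 1.8 + 0.2 − 2.8 + 3.2 − 11.4 + 10.6 − 8.0)/8 = -0.1875
Σ(z_t−z̄)(z_{t+1}−z̄) = (10.1114) + (0.7702) + (-1.0123) + (-8.8498) + (-37.9823) + (-120.9548) + (-84.2773) = -242.1952
Denominator Σ(z_t−z̄)² = 351.4088
r_1 = -242.1952 / 351.4088 = -0.689

-0.689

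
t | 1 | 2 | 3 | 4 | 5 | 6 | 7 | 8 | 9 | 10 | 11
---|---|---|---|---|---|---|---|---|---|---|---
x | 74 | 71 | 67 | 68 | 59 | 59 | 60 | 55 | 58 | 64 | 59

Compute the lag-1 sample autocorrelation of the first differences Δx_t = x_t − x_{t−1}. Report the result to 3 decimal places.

First differences Δx: -3, -4, 1, -9, 0, 1, -5, 3, 6, -5
Mean of differences = -1.5000
Numerator Σ(Δx_t−Δx̄)(Δx_{t+1}−Δx̄) = -45.7500
Denominator Σ(Δx_t−Δx̄)² = 180.5000
r_1(Δx) = -45.7500 / 180.5000 = -0.253

-0.253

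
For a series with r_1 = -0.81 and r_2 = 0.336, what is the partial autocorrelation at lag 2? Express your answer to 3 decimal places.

φ_{22} = (r_2 − r_1²) / (1 − r_1²)
r_1² = (-0.81)² = 0.6561
Numerator = 0.336 − 0.6561 = -0.3201; denominator = 1 − 0.6561 = 0.3439
φ_{22} = -0.3201 / 0.3439 = -0.931

-0.931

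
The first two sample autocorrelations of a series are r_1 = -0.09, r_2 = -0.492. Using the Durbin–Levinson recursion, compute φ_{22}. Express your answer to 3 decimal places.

-0.504

φ_{22} = (r_2 − r_1²) / (1 − r_1²)
r_1² = (-0.09)² = 0.0081
Numerator = -0.492 − 0.0081 = -0.5001; denominator = 1 − 0.0081 = 0.9919
φ_{22} = -0.5001 / 0.9919 = -0.504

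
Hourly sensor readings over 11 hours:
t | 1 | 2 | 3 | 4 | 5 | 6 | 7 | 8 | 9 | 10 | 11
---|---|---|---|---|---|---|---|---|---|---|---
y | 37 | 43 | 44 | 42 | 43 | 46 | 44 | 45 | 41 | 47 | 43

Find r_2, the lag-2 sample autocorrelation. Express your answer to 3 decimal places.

Mean ȳ = (37 + 43 + 44 + 42 + 43 + 46 + 44 + 45 + 41 + 47 + 43)/11 = 43.1818
Numerator Σ_{t=1}^{9}(y_t−ȳ)(y_{t+2}−ȳ) = 2.2066
Denominator Σ(y_t−ȳ)² = 71.6364
r_2 = 2.2066 / 71.6364 = 0.031

0.031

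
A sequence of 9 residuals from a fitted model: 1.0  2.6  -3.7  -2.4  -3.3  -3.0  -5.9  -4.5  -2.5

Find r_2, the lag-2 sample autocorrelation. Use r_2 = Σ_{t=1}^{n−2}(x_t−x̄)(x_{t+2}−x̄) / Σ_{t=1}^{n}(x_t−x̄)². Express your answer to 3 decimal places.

0.026

Mean x̄ = (1.0 + 2.6 − 3.7 − 2.4 − 3.3 − 3.0 − 5.9 − 4.5 − 2.5)/9 = -2.4111
Numerator Σ_{t=1}^{7}(x_t−x̄)(x_{t+2}−x̄) = 1.4398
Denominator Σ(x_t−x̄)² = 56.0889
r_2 = 1.4398 / 56.0889 = 0.026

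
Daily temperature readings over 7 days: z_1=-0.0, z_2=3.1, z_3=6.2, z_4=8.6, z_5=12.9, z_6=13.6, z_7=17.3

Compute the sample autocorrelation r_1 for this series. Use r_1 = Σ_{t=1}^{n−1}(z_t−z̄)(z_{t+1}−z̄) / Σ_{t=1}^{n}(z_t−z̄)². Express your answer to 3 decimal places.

0.547

Mean z̄ = (-0.0 + 3.1 + 6.2 + 8.6 + 12.9 + 13.6 + 17.3)/7 = 8.8143
Deviations from mean: -8.8143, -5.7143, -2.6143, -0.2143, 4.0857, 4.7857, 8.4857
Σ(z_t−z̄)(z_{t+1}−z̄) = (50.3673) + (14.9388) + (0.5602) + (-0.8755) + (19.5531) + (40.6102) = 125.1541
Denominator Σ(z_t−z̄)² = 228.8286
r_1 = 125.1541 / 228.8286 = 0.547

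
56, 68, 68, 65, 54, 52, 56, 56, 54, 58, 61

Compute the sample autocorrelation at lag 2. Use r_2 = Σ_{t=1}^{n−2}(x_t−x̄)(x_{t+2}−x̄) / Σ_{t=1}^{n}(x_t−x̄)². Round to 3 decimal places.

Mean x̄ = (56 + 68 + 68 + 65 + 54 + 52 + 56 + 56 + 54 + 58 + 61)/11 = 58.9091
Numerator Σ_{t=1}^{9}(x_t−x̄)(x_{t+2}−x̄) = -16.7438
Denominator Σ(x_t−x̄)² = 328.9091
r_2 = -16.7438 / 328.9091 = -0.051

-0.051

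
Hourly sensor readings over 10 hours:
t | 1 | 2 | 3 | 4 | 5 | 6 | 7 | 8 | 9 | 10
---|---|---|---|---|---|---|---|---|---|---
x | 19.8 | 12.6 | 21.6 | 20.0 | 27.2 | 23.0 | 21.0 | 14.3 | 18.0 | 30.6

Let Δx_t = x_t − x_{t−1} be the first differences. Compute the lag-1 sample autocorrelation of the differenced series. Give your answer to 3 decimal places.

First differences Δx: -7.2, 9.0, -1.6, 7.2, -4.2, -2.0, -6.7, 3.7, 12.6
Mean of differences = 1.2000
Numerator Σ(Δx_t−Δx̄)(Δx_{t+1}−Δx̄) = -85.2500
Denominator Σ(Δx_t−Δx̄)² = 413.2600
r_1(Δx) = -85.2500 / 413.2600 = -0.206

-0.206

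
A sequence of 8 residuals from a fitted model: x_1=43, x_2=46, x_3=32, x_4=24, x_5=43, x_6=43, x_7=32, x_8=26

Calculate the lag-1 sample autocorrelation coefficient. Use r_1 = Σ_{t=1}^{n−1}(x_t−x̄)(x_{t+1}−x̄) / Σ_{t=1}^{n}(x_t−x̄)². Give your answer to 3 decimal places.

Mean x̄ = (43 + 46 + 32 + 24 + 43 + 43 + 32 + 26)/8 = 36.1250
Σ(x_t−x̄)(x_{t+1}−x̄) = (67.8906) + (-40.7344) + (50.0156) + (-83.3594) + (47.2656) + (-28.3594) + (41.7656) = 54.4844
Denominator Σ(x_t−x̄)² = 522.8750
r_1 = 54.4844 / 522.8750 = 0.104

0.104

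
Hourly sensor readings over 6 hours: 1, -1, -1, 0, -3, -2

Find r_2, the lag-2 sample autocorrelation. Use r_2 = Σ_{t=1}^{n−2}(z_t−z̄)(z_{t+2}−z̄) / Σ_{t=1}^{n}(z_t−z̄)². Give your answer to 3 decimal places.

-0.100

Mean z̄ = (1 − 1 − 1 + 0 − 3 − 2)/6 = -1.0000
Deviations from mean: 2.0000, 0.0000, 0.0000, 1.0000, -2.0000, -1.0000
Σ(z_t−z̄)(z_{t+2}−z̄) = (0.0000) + (0.0000) + (0.0000) + (-1.0000) = -1.0000
Denominator Σ(z_t−z̄)² = 10.0000
r_2 = -1.0000 / 10.0000 = -0.100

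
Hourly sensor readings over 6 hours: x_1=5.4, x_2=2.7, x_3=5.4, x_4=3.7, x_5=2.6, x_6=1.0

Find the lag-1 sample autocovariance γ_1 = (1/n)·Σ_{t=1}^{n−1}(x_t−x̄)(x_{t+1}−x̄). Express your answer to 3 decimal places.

-0.096

Mean x̄ = (5.4 + 2.7 + 5.4 + 3.7 + 2.6 + 1.0)/6 = 3.4667
Σ_{t=1}^{5}(x_t−x̄)(x_{t+1}−x̄) = -0.5778
γ_1 = -0.5778 / 6 = -0.096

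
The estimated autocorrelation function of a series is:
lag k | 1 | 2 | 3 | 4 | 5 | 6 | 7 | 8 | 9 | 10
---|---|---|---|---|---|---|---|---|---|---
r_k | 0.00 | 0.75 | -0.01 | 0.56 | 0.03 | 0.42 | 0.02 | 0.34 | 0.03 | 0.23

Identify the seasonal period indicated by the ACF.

The largest autocorrelation is r_2 = 0.75, with weaker echoes at lags 4 (0.56), 6 (0.42), 8 (0.34) and 10 (0.23); the remaining lags stay at or below 0.03.
The dominant spike at lag 2 indicates a seasonal period of 2.

2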